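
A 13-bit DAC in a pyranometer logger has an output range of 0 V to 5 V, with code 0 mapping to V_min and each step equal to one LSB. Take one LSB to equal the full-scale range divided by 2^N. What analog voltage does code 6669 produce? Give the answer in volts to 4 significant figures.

4.070 V

V_FS = 5 V. LSB = 5 V / 2^13.
Output = V_min + (6669/8192) × range = 0 + 0.814087 × 5 V
      = 0 V + 4.07043 V = 4.07043 V.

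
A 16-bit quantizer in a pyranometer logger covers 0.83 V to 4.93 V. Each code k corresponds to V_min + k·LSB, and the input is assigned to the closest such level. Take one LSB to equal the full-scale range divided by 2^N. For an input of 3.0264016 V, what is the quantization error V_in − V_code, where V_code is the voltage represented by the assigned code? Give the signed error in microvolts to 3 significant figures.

+8.78 µV

Span: 4.93 V − (0.83 V) = 4.1 V. LSB = 4.1 V / 2^16 ≈ 62.56 µV.
Position in LSBs: (3.0264016 − (0.83)) × 65536/4.1 = 35108.1403; rounding gives k = 35108.
V_code = 0.83 + (35108/65536) × 4.1 = 3.0263928223 V.
Error = V_in − V_code = 3.0264016 − (3.0263928223) = +8.78 µV.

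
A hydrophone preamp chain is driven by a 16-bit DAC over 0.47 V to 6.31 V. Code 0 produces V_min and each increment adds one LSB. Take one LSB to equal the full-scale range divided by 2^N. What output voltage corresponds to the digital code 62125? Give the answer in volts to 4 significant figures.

6.006 V

Span: 6.31 V − (0.47 V) = 5.84 V. LSB = 5.84 V / 2^16.
Output = V_min + (62125/65536) × range = 0.47 + 0.947952 × 5.84 V
      = 0.47 V + 5.53604 V = 6.00604 V.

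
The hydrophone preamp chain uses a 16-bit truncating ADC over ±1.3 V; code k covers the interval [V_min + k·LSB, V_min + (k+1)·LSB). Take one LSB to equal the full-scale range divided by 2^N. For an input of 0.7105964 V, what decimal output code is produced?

50679

Range = 1.3 − (-1.3) = 2.6 V. LSB = 2.6 V / 2^16 ≈ 39.67 µV.
(V_in − V_min) × 2^16/range = (0.7105964 − (-1.3)) × 65536/2.6 = 50679.402.
Floor → code = 50679.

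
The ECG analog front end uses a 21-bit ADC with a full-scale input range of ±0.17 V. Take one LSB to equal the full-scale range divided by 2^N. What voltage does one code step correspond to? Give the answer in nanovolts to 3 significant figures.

162 nV

Span: 0.17 V − (-0.17 V) = 0.34 V.
Number of codes = 2^21 = 2097152.
Step size = 0.34/2097152 V = 162 nV.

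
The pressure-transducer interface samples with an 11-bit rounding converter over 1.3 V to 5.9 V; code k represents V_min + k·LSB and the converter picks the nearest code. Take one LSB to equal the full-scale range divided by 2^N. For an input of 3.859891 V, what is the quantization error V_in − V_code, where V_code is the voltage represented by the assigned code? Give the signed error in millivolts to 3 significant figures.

−0.656 mV

Full-scale range = 5.9 V − (1.3 V) = 4.6 V. LSB = 4.6 V / 2^11 ≈ 2.246 mV.
(3.859891 − (1.3)) / LSB = 2.559891 × 2048/4.6 = 1139.7080. Nearest integer: k = 1140.
V_code = V_min + k × range/2^11 = 1.3 + 1140 × 4.6/2048 = 3.860546875 V.
Error = V_in − V_code = 3.859891 − (3.860546875) = −0.656 mV.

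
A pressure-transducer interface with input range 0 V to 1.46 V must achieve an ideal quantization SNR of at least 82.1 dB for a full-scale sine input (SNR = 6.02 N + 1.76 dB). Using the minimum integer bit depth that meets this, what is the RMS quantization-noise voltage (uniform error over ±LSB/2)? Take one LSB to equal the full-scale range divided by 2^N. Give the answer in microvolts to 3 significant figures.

25.7 µV

V_FS = 1.46 V.
6.02 N + 1.76 ≥ 82.1 gives N ≥ 13.346, so the minimum integer is 14.
Step size = 1.46/16384 V = 89.111 µV.
RMS noise = LSB/√12 = 25.7 µV.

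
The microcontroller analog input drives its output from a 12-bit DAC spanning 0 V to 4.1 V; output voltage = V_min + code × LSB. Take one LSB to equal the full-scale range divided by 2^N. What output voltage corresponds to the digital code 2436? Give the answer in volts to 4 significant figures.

Span = 4.1 V. LSB = 4.1 V / 2^12.
V_out = 0 + 2436 × (4.1/4096) V
      = 0 + 2.43838 = 2.43838 V.

2.438 V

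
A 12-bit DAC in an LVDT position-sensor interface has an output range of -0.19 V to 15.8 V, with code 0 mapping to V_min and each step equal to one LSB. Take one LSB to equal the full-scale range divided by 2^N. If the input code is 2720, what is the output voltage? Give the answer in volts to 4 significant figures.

10.43 V

Range = 15.8 − (-0.19) = 15.99 V. LSB = 15.99 V / 2^12.
V_out = -0.19 + 2720 × (15.99/4096) V
      = -0.19 + 10.6184 = 10.4284 V.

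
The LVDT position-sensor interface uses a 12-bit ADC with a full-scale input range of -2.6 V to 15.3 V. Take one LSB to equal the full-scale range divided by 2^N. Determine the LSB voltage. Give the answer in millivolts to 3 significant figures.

Span: 15.3 V − (-2.6 V) = 17.9 V.
2^12 = 4096 levels.
Step size = 17.9/4096 V = 4.37 mV.

4.37 mV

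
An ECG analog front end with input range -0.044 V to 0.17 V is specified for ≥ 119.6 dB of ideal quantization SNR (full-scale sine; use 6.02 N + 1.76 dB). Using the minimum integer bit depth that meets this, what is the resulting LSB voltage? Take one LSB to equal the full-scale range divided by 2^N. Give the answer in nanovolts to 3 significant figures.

Full-scale range = 0.17 V − (-0.044 V) = 0.214 V.
Solving 6.02 N ≥ 119.6 − 1.76: N ≥ 19.575. Round up → N = 20.
LSB = 0.214 V / 2^20 = 204 nV.

204 nV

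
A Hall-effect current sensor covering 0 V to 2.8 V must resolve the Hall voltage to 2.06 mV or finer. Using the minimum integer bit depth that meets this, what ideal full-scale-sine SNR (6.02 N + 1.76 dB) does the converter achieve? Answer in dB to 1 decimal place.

68.0 dB

V_FS = 2.8 V.
Need 2^N ≥ 2.8 V / 2.06 mV = 1359 → N_min = 11.
Ideal SNR at N = 11: 6.02·11 + 1.76 = 68.0 dB.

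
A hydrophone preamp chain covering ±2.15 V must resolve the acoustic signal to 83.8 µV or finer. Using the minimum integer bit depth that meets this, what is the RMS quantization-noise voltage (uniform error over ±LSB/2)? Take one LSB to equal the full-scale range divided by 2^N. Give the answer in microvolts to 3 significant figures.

Full-scale range = 2.15 V − (-2.15 V) = 4.3 V.
4.3 V / 83.8 µV = 51310. Since 2^15 = 32768 and 2^16 = 65536, N = 16.
One LSB is 4.3 V / 65536 = 65.613 µV.
V_rms = LSB/√12 = 18.9 µV.

18.9 µV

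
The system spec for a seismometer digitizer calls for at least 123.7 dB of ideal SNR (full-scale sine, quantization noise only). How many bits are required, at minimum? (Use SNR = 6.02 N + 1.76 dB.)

Required N = ⌈(123.7 − 1.76)/6.02⌉ = ⌈20.256⌉ = 21.

21 bits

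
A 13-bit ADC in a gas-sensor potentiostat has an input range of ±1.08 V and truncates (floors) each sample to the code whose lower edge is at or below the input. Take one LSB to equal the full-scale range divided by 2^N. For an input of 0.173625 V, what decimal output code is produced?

4754

The full-scale span is 1.08 − (-1.08) = 2.16 V. LSB = 2.16 V / 2^13 ≈ 263.7 µV.
V_in − V_min = 0.173625 − (-1.08) = 1.253625 V.
Divide by LSB: 1.253625 × 8192/2.16 = 4754.4889.
Truncating gives code 4754.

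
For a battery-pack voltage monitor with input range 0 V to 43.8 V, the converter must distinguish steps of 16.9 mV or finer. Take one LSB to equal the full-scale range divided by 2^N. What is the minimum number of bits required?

Span = 43.8 V.
Levels needed ≥ 43.8/16.9 mV = 2592. 2^12 = 4096 suffices, so N_min = 12.

12 bits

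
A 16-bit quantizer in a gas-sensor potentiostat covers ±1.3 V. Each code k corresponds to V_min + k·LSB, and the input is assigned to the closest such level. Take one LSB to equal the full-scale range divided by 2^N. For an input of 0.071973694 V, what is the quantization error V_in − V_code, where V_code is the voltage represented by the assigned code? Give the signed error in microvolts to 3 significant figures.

+7.14 µV

Full-scale range = 1.3 V − (-1.3 V) = 2.6 V. LSB = 2.6 V / 2^16 ≈ 39.67 µV.
(0.071973694 − (-1.3)) / LSB = 1.371973694 × 65536/2.6 = 34582.1800. Nearest integer: k = 34582.
V_code = V_min + k × range/2^16 = -1.3 + 34582 × 2.6/65536 = 0.071966552734 V.
e = 0.071973694 − (0.071966552734) = +7.14 µV.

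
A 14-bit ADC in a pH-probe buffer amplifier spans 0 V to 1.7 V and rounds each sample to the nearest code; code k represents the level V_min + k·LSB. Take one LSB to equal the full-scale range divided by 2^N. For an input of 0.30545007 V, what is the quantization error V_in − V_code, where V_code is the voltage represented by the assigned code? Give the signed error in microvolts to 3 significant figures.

−18.7 µV

Span = 1.7 V. LSB = 1.7 V / 2^14 ≈ 103.8 µV.
(V_in − V_min)/LSB = (0.30545007 − (0)) × 16384/1.7 = 2943.8200 → nearest code k = 2944.
Reconstructed level: 0 + 2944 × 1.7/16384 V = 0.30546875000 V.
e = 0.30545007 − (0.30546875000) = −18.7 µV.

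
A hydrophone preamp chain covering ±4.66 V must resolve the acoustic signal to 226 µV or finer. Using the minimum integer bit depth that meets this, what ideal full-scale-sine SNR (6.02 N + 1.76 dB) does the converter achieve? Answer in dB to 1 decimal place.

Range = 4.66 − (-4.66) = 9.32 V.
Required number of levels: 9.32/226 µV = 41239; smallest N with 2^N ≥ that is 16.
SNR = 6.02 × 16 + 1.76 = 98.08 dB.

98.1 dB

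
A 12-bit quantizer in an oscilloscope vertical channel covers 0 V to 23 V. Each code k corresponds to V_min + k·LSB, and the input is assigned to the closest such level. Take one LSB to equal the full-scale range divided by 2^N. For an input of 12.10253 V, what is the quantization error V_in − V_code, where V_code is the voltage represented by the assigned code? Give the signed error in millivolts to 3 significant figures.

Span = 23 V. LSB = 23 V / 2^12 ≈ 5.615 mV.
(12.10253 − (0)) / LSB = 12.10253 × 4096/23 = 2155.3027. Nearest integer: k = 2155.
Reconstructed level: 0 + 2155 × 23/4096 V = 12.10083008 V.
Error = V_in − V_code = 12.10253 − (12.10083008) = +1.70 mV.

+1.70 mV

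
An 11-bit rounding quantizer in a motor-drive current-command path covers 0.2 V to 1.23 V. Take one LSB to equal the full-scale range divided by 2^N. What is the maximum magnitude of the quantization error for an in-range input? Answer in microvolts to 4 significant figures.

251.5 µV

Span: 1.23 V − (0.2 V) = 1.03 V.
LSB = 1.03 V / 2^11 = 0.502930 mV.
|e|_max = LSB/2 = 251.5 µV.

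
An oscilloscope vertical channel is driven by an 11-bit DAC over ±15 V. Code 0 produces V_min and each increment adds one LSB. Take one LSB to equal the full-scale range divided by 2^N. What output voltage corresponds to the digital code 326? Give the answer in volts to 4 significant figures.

-10.22 V

Full-scale range = 15 V − (-15 V) = 30 V. LSB = 30 V / 2^11.
V_out = V_min + code × LSB = -15 V + 326 × 30 V / 2048
      = -15 V + 4.77539 V = -10.2246 V.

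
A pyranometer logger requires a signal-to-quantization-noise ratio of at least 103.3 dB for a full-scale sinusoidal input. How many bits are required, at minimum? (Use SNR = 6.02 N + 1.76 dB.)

17 bits

Required N = ⌈(103.3 − 1.76)/6.02⌉ = ⌈16.867⌉ = 17.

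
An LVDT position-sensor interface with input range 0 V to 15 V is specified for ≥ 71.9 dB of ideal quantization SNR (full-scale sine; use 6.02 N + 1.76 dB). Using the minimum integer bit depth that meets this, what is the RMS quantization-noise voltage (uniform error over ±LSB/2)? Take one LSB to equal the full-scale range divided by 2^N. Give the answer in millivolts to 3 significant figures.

V_FS = 15 V.
Solving 6.02 N ≥ 71.9 − 1.76: N ≥ 11.651. Round up → N = 12.
Step size = 15/4096 V = 3.6621 mV.
σ_q = LSB/√12 = 3.6621 mV/3.4641 = 1.06 mV.

1.06 mV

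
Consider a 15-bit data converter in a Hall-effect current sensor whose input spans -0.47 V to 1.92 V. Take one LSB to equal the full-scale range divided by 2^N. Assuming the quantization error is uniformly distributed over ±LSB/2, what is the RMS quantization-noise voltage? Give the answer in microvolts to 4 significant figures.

21.06 µV

The full-scale span is 1.92 − (-0.47) = 2.39 V.
LSB = 2.39 V / 2^15 = 72.9370 µV.
V_rms = LSB/√12 = 72.9370 µV / √12 = 21.06 µV.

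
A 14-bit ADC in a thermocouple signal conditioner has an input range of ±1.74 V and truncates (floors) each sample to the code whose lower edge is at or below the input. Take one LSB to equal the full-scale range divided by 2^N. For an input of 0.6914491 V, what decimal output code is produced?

Full-scale range = 1.74 V − (-1.74 V) = 3.48 V. LSB = 3.48 V / 2^14 ≈ 212.4 µV.
code = ⌊(V_in − V_min)/LSB⌋ = ⌊(V_in − V_min) × 2^14 / range⌋
     = ⌊(0.6914491 − (-1.74)) × 16384 / 3.48⌋ = ⌊2.4314491 × 16384/3.48⌋
     = ⌊11447.374⌋ = 11447.

11447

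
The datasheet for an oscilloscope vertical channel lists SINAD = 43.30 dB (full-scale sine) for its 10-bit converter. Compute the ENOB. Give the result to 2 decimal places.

Inverting SNR = 6.02 N + 1.76: N_eff = (43.30 − 1.76)/6.02 = 6.9003.

6.90 bits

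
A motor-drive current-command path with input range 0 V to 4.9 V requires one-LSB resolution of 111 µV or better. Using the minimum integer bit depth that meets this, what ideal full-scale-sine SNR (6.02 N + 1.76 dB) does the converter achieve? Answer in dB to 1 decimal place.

98.1 dB

Full-scale range = 4.9 V.
Required number of levels: 4.9/111 µV = 44144; smallest N with 2^N ≥ that is 16.
6.02(16) + 1.76 = 98.08 dB.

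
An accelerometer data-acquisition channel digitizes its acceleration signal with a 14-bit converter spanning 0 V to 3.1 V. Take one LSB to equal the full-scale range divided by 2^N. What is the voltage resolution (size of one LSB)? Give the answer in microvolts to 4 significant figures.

Span = 3.1 V.
Number of codes = 2^14 = 16384.
One LSB is 3.1 V / 16384 = 189.2 µV.

189.2 µV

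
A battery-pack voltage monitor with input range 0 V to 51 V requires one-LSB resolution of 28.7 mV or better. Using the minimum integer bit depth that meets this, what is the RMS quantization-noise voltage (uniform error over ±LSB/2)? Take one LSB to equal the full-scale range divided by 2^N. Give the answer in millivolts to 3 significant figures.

Range is 51 V.
Need 2^N ≥ 51 V / 28.7 mV = 1777 → N_min = 11.
One LSB is 51 V / 2048 = 24.902 mV.
V_rms = LSB/√12 = 7.19 mV.

7.19 mV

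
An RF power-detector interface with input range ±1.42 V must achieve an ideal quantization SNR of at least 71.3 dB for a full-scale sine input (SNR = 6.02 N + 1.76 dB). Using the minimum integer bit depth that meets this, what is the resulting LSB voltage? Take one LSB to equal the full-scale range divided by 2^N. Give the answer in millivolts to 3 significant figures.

Span: 1.42 V − (-1.42 V) = 2.84 V.
N ≥ (71.3 − 1.76)/6.02 = 11.551 → N_min = 12.
One LSB is 2.84 V / 4096 = 0.693 mV.

0.693 mV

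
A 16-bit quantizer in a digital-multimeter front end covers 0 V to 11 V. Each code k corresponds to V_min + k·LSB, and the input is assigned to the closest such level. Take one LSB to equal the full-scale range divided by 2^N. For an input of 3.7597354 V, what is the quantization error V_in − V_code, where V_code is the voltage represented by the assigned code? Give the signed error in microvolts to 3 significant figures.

Span = 11 V. LSB = 11 V / 2^16 ≈ 167.8 µV.
(V_in − V_min)/LSB = (3.7597354 − (0)) × 65536/11 = 22399.8199 → nearest code k = 22400.
Reconstructed level: 0 + 22400 × 11/65536 V = 3.7597656250 V.
V_in − V_code = 3.7597354 − (3.7597656250) = −30.2 µV.

−30.2 µV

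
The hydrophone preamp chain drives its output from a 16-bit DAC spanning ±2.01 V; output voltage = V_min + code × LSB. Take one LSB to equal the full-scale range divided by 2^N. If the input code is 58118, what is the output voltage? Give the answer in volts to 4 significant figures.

1.555 V

Range = 2.01 − (-2.01) = 4.02 V. LSB = 4.02 V / 2^16.
Output = V_min + (58118/65536) × range = -2.01 + 0.886810 × 4.02 V
      = -2.01 V + 3.56498 V = 1.55498 V.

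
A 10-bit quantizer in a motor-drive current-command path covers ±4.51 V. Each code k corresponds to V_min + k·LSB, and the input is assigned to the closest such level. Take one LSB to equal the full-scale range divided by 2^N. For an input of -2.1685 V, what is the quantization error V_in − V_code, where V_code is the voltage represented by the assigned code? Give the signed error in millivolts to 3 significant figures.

Full-scale range = 4.51 V − (-4.51 V) = 9.02 V. LSB = 9.02 V / 2^10 ≈ 8.809 mV.
(-2.1685 − (-4.51)) / LSB = 2.3415 × 1024/9.02 = 265.8200. Nearest integer: k = 266.
V_code = -4.51 + (266/1024) × 9.02 = -2.166914063 V.
V_in − V_code = -2.1685 − (-2.166914063) = −1.59 mV.

−1.59 mV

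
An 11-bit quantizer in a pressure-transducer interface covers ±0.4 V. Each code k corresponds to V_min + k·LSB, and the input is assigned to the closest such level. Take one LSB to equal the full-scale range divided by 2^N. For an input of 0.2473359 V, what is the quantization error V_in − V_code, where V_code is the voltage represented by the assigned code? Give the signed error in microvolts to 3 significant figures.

+70.3 µV

Full-scale range = 0.4 V − (-0.4 V) = 0.8 V. LSB = 0.8 V / 2^11 ≈ 390.6 µV.
(0.2473359 − (-0.4)) / LSB = 0.6473359 × 2048/0.8 = 1657.1799. Nearest integer: k = 1657.
V_code = -0.4 + (1657/2048) × 0.8 = 0.2472656250 V.
Error = V_in − V_code = 0.2473359 − (0.2472656250) = +70.3 µV.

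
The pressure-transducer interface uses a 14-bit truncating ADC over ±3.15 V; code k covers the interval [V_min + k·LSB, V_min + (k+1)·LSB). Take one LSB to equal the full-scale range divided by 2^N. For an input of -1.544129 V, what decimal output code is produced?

4176

The full-scale span is 3.15 − (-3.15) = 6.3 V. LSB = 6.3 V / 2^14 ≈ 384.5 µV.
(V_in − V_min) × 2^14/range = (-1.544129 − (-3.15)) × 16384/6.3 = 4176.284.
Floor → code = 4176.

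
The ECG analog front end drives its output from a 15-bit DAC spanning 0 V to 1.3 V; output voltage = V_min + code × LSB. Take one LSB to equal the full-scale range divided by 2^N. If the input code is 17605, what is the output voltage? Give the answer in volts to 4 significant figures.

V_FS = 1.3 V. LSB = 1.3 V / 2^15.
V_out = 0 + 17605 × (1.3/32768) V
      = 0 V + 0.698441 V = 0.698441 V.

0.6984 V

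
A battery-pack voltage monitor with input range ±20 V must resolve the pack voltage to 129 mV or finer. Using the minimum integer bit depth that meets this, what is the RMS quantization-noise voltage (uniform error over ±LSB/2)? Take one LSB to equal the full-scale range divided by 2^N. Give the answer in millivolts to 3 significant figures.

22.6 mV

The full-scale span is 20 − (-20) = 40 V.
40 V / 129 mV = 310.1. Since 2^8 = 256 and 2^9 = 512, N = 9.
LSB = 40 V ÷ 2^9 = 40/512 V = 78.125 mV.
RMS noise = LSB/√12 = 22.6 mV.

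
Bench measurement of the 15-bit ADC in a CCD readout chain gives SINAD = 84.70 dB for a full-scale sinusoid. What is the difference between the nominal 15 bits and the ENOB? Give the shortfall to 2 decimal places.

1.22 bits

N_eff = (84.70 − 1.76)/6.02 = 13.7774 bits.
Shortfall = 15 − 13.7774 = 1.2226 bits.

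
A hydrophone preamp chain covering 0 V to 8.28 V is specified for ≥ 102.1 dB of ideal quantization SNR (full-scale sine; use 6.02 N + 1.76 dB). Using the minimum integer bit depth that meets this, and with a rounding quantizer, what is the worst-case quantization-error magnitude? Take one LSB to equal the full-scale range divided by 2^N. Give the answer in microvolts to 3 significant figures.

Full-scale range = 8.28 V.
6.02 N + 1.76 ≥ 102.1 gives N ≥ 16.668, so the minimum integer is 17.
Step size = 8.28/131072 V = 63.171 µV.
Max error for round-to-nearest is LSB/2 = 31.6 µV.

31.6 µV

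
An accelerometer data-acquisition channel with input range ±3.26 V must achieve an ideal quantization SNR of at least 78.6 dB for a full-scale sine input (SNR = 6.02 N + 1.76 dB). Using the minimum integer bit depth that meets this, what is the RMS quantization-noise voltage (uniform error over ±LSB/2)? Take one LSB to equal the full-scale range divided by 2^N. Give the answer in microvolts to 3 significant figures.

The full-scale span is 3.26 − (-3.26) = 6.52 V.
Required N = ⌈(78.6 − 1.76)/6.02⌉ = ⌈12.764⌉ = 13.
LSB = 6.52 V ÷ 2^13 = 6.52/8192 V = 0.79590 mV.
RMS noise = LSB/√12 = 230 µV.

230 µV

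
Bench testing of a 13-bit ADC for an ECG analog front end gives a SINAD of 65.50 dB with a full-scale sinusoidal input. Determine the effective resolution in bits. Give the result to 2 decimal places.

ENOB = (65.50 − 1.76)/6.02 = 10.5880 bits.

10.59 bits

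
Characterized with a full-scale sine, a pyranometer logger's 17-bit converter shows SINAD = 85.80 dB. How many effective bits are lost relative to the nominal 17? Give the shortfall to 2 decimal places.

3.04 bits

Effective bits = (85.80 − 1.76)/6.02 = 13.9601.
17 − 13.9601 = 3.04 bits below nominal.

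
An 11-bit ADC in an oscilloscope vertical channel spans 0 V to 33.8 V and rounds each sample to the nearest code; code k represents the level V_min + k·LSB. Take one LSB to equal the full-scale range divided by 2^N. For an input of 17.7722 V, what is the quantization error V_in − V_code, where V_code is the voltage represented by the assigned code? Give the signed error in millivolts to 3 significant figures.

−2.51 mV

Full-scale range = 33.8 V. LSB = 33.8 V / 2^11 ≈ 16.50 mV.
(17.7722 − (0)) / LSB = 17.7722 × 2048/33.8 = 1076.8481. Nearest integer: k = 1077.
Reconstructed level: 0 + 1077 × 33.8/2048 V = 17.77470703 V.
e = 17.7722 − (17.77470703) = −2.51 mV.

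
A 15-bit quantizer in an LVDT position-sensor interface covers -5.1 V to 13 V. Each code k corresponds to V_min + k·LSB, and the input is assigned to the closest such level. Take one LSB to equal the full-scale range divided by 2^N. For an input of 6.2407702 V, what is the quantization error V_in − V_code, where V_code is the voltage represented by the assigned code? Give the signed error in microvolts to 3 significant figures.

Full-scale range = 13 V − (-5.1 V) = 18.1 V. LSB = 18.1 V / 2^15 ≈ 0.5524 mV.
(V_in − V_min)/LSB = (6.2407702 − (-5.1)) × 32768/18.1 = 20531.1800 → nearest code k = 20531.
V_code = -5.1 + (20531/32768) × 18.1 = 6.2406707764 V.
V_in − V_code = 6.2407702 − (6.2406707764) = +99.4 µV.

+99.4 µV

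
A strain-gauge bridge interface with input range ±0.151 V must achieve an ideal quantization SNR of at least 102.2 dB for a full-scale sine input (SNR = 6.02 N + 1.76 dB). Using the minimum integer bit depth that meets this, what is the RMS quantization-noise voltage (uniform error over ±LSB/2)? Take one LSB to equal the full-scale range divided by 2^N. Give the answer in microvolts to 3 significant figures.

0.665 µV

Range = 0.151 − (-0.151) = 0.302 V.
6.02 N + 1.76 ≥ 102.2 gives N ≥ 16.684, so the minimum integer is 17.
LSB = 0.302 V ÷ 2^17 = 0.302/131072 V = 2.3041 µV.
RMS noise = LSB/√12 = 0.665 µV.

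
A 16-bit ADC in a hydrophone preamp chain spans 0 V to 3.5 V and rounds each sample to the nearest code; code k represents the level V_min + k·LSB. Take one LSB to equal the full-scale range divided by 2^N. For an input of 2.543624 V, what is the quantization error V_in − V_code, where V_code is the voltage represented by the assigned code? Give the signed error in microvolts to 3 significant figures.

+14.4 µV

Full-scale range = 3.5 V. LSB = 3.5 V / 2^16 ≈ 53.41 µV.
(2.543624 − (0)) / LSB = 2.543624 × 65536/3.5 = 47628.2693. Nearest integer: k = 47628.
V_code = V_min + k × range/2^16 = 0 + 47628 × 3.5/65536 = 2.5436096191 V.
V_in − V_code = 2.543624 − (2.5436096191) = +14.4 µV.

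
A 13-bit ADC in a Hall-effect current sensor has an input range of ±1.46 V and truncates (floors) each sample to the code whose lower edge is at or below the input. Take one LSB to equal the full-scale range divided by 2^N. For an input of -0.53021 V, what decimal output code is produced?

2608

Span: 1.46 V − (-1.46 V) = 2.92 V. LSB = 2.92 V / 2^13 ≈ 356.4 µV.
(V_in − V_min) × 2^13/range = (-0.53021 − (-1.46)) × 8192/2.92 = 2608.507.
Floor → code = 2608.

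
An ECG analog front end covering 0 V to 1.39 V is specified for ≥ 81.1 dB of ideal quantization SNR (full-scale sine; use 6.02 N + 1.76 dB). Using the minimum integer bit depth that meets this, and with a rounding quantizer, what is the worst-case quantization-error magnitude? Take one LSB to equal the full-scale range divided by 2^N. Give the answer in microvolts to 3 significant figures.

42.4 µV

V_FS = 1.39 V.
N ≥ (81.1 − 1.76)/6.02 = 13.179 → N_min = 14.
LSB = 1.39 V / 2^14 = 84.839 µV.
Half an LSB is 42.4 µV.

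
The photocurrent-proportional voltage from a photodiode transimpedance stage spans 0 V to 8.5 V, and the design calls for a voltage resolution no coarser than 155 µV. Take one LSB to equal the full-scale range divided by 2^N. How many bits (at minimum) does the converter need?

16 bits

Range is 8.5 V.
Need 2^N ≥ 8.5 V / 155 µV = 54840 → N_min = 16.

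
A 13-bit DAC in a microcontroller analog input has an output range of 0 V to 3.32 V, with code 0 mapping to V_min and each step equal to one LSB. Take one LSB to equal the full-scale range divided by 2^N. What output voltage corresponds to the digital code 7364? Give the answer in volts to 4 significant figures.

2.984 V

Span = 3.32 V. LSB = 3.32 V / 2^13.
Output = V_min + (7364/8192) × range = 0 + 0.898926 × 3.32 V
      = 0 V + 2.98443 V = 2.98443 V.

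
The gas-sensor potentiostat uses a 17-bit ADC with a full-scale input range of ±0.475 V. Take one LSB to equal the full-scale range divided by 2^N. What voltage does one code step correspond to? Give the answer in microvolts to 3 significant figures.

7.25 µV

The full-scale span is 0.475 − (-0.475) = 0.95 V.
2^17 = 131072 levels.
LSB = 0.95 V / 2^17 = 7.25 µV.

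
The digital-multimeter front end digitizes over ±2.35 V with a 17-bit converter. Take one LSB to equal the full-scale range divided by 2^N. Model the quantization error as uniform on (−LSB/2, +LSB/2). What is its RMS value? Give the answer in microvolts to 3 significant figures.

10.4 µV

Range = 2.35 − (-2.35) = 4.7 V.
LSB = 4.7 V ÷ 2^17 = 4.7/131072 V = 35.858 µV.
σ_q = LSB/√12 = 35.858 µV/3.4641 = 10.4 µV.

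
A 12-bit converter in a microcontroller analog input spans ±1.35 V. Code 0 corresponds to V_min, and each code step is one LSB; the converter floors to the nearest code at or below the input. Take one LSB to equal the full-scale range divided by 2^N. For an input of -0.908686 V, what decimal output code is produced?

669

The full-scale span is 1.35 − (-1.35) = 2.7 V. LSB = 2.7 V / 2^12 ≈ 0.6592 mV.
(V_in − V_min) × 2^12/range = (-0.908686 − (-1.35)) × 4096/2.7 = 669.490.
Floor → code = 669.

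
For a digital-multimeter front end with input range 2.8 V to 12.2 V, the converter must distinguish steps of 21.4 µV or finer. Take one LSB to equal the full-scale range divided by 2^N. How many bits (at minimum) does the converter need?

Span: 12.2 V − (2.8 V) = 9.4 V.
Levels needed ≥ 9.4/21.4 µV = 439300. 2^19 = 524288 suffices, so N_min = 19.

19 bits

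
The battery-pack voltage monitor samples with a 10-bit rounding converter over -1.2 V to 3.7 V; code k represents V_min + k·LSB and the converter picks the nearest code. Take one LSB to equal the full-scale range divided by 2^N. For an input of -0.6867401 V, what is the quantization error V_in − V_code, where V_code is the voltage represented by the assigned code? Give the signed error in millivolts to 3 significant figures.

Range = 3.7 − (-1.2) = 4.9 V. LSB = 4.9 V / 2^10 ≈ 4.785 mV.
(-0.6867401 − (-1.2)) / LSB = 0.5132599 × 1024/4.9 = 107.2608. Nearest integer: k = 107.
V_code = V_min + k × range/2^10 = -1.2 + 107 × 4.9/1024 = -0.6879882813 V.
Error = V_in − V_code = -0.6867401 − (-0.6879882813) = +1.25 mV.

+1.25 mV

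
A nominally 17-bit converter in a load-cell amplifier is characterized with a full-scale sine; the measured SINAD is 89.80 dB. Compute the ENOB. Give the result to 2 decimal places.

ENOB = (SINAD − 1.76) / 6.02 = (89.80 − 1.76) / 6.02 = 88.04 / 6.02 = 14.6246.

14.62 bits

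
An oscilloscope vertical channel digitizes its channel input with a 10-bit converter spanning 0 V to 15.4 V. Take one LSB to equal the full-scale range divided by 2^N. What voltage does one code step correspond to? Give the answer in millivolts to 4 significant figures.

Span = 15.4 V.
2^10 = 1024 levels.
LSB = 15.4 V / 2^10 = 15.04 mV.

15.04 mV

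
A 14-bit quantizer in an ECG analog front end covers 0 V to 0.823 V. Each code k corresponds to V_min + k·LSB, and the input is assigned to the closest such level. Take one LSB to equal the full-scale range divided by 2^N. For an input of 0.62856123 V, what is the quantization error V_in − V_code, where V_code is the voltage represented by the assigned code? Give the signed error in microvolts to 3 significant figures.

+9.04 µV

V_FS = 0.823 V. LSB = 0.823 V / 2^14 ≈ 50.23 µV.
(V_in − V_min)/LSB = (0.62856123 − (0)) × 16384/0.823 = 12513.1801 → nearest code k = 12513.
V_code = 0 + (12513/16384) × 0.823 = 0.62855218506 V.
e = 0.62856123 − (0.62855218506) = +9.04 µV.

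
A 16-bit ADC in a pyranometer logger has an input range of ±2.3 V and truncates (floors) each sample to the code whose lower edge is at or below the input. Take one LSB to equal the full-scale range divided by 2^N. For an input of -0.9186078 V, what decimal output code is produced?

19680

Span: 2.3 V − (-2.3 V) = 4.6 V. LSB = 4.6 V / 2^16 ≈ 70.19 µV.
(V_in − V_min) × 2^16/range = (-0.9186078 − (-2.3)) × 65536/4.6 = 19680.635.
Floor → code = 19680.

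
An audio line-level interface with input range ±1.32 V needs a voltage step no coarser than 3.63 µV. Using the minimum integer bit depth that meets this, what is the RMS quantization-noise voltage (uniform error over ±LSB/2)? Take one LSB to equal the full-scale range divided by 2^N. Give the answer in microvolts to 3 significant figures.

The full-scale span is 1.32 − (-1.32) = 2.64 V.
Need 2^N ≥ 2.64 V / 3.63 µV = 727300 → N_min = 20.
LSB = 2.64 V ÷ 2^20 = 2.64/1048576 V = 2.5177 µV.
RMS noise = LSB/√12 = 0.727 µV.

0.727 µV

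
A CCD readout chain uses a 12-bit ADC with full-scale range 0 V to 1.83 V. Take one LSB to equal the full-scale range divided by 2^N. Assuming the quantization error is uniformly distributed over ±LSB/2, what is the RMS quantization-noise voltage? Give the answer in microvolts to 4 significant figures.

129.0 µV

V_FS = 1.83 V.
Step size = 1.83/4096 V = 446.777 µV.
For a uniform distribution on [−LSB/2, +LSB/2], V_rms = LSB/√12 = 446.777 µV/3.4641 = 129.0 µV.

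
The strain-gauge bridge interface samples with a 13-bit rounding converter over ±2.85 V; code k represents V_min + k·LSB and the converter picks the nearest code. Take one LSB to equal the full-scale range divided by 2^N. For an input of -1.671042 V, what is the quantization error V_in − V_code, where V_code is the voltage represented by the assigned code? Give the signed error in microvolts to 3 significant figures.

+271 µV

Range = 2.85 − (-2.85) = 5.7 V. LSB = 5.7 V / 2^13 ≈ 0.6958 mV.
(-1.671042 − (-2.85)) / LSB = 1.178958 × 8192/5.7 = 1694.3902. Nearest integer: k = 1694.
Reconstructed level: -2.85 + 1694 × 5.7/8192 V = -1.671313477 V.
Error = V_in − V_code = -1.671042 − (-1.671313477) = +271 µV.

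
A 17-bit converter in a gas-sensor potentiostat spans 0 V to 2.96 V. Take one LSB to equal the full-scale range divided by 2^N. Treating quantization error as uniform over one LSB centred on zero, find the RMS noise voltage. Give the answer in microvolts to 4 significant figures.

6.519 µV

V_FS = 2.96 V.
One LSB is 2.96 V / 131072 = 22.5830 µV.
V_rms = LSB/√12 = 22.5830 µV / √12 = 6.519 µV.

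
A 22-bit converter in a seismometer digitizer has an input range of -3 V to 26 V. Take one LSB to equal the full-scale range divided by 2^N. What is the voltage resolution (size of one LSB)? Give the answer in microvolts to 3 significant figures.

Range = 26 − (-3) = 29 V.
Number of codes = 2^22 = 4194304.
LSB = 29 V ÷ 2^22 = 29/4194304 V = 6.91 µV.

6.91 µV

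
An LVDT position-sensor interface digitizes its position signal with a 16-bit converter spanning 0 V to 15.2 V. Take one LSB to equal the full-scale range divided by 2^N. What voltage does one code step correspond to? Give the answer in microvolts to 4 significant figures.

231.9 µV

Full-scale range = 15.2 V.
2^16 = 65536 levels.
LSB = 15.2 V ÷ 2^16 = 15.2/65536 V = 231.9 µV.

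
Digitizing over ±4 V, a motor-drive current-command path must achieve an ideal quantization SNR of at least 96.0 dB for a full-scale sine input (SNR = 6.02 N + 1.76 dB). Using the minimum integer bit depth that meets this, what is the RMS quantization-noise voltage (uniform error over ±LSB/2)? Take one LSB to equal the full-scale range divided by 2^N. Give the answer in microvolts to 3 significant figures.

35.2 µV

Range = 4 − (-4) = 8 V.
Solving 6.02 N ≥ 96.0 − 1.76: N ≥ 15.654. Round up → N = 16.
LSB = 8 V / 2^16 = 122.07 µV.
RMS noise = LSB/√12 = 35.2 µV.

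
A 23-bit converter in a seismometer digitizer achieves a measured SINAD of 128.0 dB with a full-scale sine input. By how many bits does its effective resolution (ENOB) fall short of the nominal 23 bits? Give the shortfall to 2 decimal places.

2.03 bits

N_eff = (128.0 − 1.76)/6.02 = 20.9701 bits.
23 − 20.9701 = 2.03 bits below nominal.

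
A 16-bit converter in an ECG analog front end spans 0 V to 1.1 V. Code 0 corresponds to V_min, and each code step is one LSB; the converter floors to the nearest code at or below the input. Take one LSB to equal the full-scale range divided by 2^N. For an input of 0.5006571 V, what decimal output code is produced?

29828

V_FS = 1.1 V. LSB = 1.1 V / 2^16 ≈ 16.78 µV.
V_in − V_min = 0.5006571 − (0) = 0.5006571 V.
Divide by LSB: 0.5006571 × 65536/1.1 = 29828.2397.
Truncating gives code 29828.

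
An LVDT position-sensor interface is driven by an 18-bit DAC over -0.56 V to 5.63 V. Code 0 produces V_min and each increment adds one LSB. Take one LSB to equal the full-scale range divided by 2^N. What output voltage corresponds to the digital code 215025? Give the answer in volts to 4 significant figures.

The full-scale span is 5.63 − (-0.56) = 6.19 V. LSB = 6.19 V / 2^18.
V_out = -0.56 + 215025 × (6.19/262144) V
      = -0.56 V + 5.07738 V = 4.51738 V.

4.517 V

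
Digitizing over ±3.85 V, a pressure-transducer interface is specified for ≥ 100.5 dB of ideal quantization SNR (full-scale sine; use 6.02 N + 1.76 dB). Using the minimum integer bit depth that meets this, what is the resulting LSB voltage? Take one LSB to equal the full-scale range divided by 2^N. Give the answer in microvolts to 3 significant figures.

The full-scale span is 3.85 − (-3.85) = 7.7 V.
Solving 6.02 N ≥ 100.5 − 1.76: N ≥ 16.402. Round up → N = 17.
Step size = 7.7/131072 V = 58.7 µV.

58.7 µV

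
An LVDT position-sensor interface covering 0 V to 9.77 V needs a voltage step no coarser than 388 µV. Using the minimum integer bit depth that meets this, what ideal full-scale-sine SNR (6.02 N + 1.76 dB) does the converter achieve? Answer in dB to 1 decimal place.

92.1 dB

V_FS = 9.77 V.
Need 2^N ≥ 9.77 V / 388 µV = 25180 → N_min = 15.
SNR = 6.02 × 15 + 1.76 = 92.06 dB.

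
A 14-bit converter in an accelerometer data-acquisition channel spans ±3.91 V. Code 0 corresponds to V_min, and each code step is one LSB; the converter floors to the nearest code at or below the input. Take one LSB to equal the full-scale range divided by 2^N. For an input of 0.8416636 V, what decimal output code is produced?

9955

Range = 3.91 − (-3.91) = 7.82 V. LSB = 7.82 V / 2^14 ≈ 477.3 µV.
code = ⌊(V_in − V_min)/LSB⌋ = ⌊(V_in − V_min) × 2^14 / range⌋
     = ⌊(0.8416636 − (-3.91)) × 16384 / 7.82⌋ = ⌊4.7516636 × 16384/7.82⌋
     = ⌊9955.404⌋ = 9955.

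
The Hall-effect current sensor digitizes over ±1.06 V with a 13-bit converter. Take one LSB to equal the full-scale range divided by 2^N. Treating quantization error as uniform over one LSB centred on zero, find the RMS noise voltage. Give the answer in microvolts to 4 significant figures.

74.71 µV

Full-scale range = 1.06 V − (-1.06 V) = 2.12 V.
Step size = 2.12/8192 V = 258.789 µV.
RMS of a uniform error over width LSB is LSB/√12 = 74.71 µV.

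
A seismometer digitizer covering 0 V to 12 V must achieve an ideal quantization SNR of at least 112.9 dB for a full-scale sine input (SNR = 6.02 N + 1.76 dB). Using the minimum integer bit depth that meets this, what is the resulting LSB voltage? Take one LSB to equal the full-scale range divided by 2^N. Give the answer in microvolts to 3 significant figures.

V_FS = 12 V.
Required N = ⌈(112.9 − 1.76)/6.02⌉ = ⌈18.462⌉ = 19.
LSB = 12 V / 2^19 = 22.9 µV.

22.9 µV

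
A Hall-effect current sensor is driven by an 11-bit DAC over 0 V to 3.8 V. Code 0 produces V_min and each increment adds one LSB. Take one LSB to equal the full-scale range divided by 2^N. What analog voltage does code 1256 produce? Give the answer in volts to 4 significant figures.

Range is 3.8 V. LSB = 3.8 V / 2^11.
V_out = V_min + code × LSB = 0 V + 1256 × 3.8 V / 2048
      = 0 + 2.33047 = 2.33047 V.

2.330 V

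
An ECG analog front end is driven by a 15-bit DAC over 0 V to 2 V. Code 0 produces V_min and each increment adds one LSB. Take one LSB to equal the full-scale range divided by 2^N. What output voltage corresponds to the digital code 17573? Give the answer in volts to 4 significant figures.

1.073 V

Span = 2 V. LSB = 2 V / 2^15.
Output = V_min + (17573/32768) × range = 0 + 0.536285 × 2 V
      = 0 + 1.07257 = 1.07257 V.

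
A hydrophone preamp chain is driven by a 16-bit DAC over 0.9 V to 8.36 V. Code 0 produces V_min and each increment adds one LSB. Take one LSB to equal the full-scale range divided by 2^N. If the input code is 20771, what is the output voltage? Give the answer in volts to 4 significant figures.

3.264 V

Span: 8.36 V − (0.9 V) = 7.46 V. LSB = 7.46 V / 2^16.
V_out = V_min + code × LSB = 0.9 V + 20771 × 7.46 V / 65536
      = 0.9 V + 2.36437 V = 3.26437 V.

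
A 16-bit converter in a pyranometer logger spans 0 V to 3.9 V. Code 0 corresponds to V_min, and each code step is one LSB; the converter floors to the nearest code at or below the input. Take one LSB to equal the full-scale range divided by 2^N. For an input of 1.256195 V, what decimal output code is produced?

V_FS = 3.9 V. LSB = 3.9 V / 2^16 ≈ 59.51 µV.
V_in − V_min = 1.256195 − (0) = 1.256195 V.
Divide by LSB: 1.256195 × 65536/3.9 = 21109.2296.
Truncating gives code 21109.

21109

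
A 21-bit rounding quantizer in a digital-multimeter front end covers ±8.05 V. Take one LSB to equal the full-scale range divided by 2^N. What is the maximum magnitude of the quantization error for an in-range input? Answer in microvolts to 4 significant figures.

3.839 µV

Span: 8.05 V − (-8.05 V) = 16.1 V.
One LSB is 16.1 V / 2097152 = 7.67708 µV.
|e|_max = LSB/2 = 3.839 µV.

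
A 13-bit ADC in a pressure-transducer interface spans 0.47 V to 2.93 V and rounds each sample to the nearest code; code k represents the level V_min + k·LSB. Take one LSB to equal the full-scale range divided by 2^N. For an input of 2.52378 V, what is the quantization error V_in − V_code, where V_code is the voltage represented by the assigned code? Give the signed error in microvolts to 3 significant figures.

+76.4 µV

Range = 2.93 − (0.47) = 2.46 V. LSB = 2.46 V / 2^13 ≈ 300.3 µV.
(2.52378 − (0.47)) / LSB = 2.05378 × 8192/2.46 = 6839.2544. Nearest integer: k = 6839.
V_code = V_min + k × range/2^13 = 0.47 + 6839 × 2.46/8192 = 2.523703613 V.
e = 2.52378 − (2.523703613) = +76.4 µV.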